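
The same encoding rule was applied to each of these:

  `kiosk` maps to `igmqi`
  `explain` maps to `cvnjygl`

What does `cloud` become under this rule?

Compare letters: k→i is +24, i→g is +24, o→m is +24 — a constant shift. Every letter moves 24 places later in the alphabet, wrapping around z→a.
On cloud: c+24=a, l+24=j, o+24=m, u+24=s, d+24=b.

ajmsb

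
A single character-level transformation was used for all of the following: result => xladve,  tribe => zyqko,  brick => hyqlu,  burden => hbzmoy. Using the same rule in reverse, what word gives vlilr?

In result: r→x is +6, e→l is +7, s→a is +8, u→d is +9 — the shift increases by 1 each position. The shift increases by 1 at each position, starting from +6: 6, 7, 8, ….
Reversing it on vlilr: v−6=p, l−7=e, i−8=a, l−9=c, r−10=h.

peach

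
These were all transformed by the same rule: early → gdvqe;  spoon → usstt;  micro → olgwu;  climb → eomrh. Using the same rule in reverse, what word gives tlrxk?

In early: e→g is +2, a→d is +3, r→v is +4, l→q is +5 — the shift increases by 1 each position. The shift increases by 1 at each position, starting from +2: 2, 3, 4, ….
Undoing it on tlrxk: t−2=r, l−3=i, r−4=n, x−5=s, k−6=e.

rinse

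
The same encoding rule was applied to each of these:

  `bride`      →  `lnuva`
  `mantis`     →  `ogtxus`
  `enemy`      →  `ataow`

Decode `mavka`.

wedge

b(1)→l(11) and r(17)→n(13) fit y≡5x+6 (mod 26); the inverse of 5 mod 26 is 21. This is an affine cipher: with a=0,…,z=25, each position x becomes (5x+6) mod 26.
Reversing it on mavka: m(12)→21·(12−6)≡22=w; a(0)→21·(0−6)≡4=e; v(21)→21·(21−6)≡3=d; k(10)→21·(10−6)≡6=g; a(0)→21·(0−6)≡4=e (all mod 26).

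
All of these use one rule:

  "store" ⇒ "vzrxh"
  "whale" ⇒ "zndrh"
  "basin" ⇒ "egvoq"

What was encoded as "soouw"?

Shifts by position in store: pos 0: s→v (+3), pos 1: t→z (+6), pos 2: o→r (+3), pos 3: r→x (+6) — repeating every 2. The shifts repeat in a cycle of length 2: positions 0,1,… shift by +3, +6, then the pattern repeats.
Decoding soouw: s−3=p, o−6=i, o−3=l, u−6=o, w−3=t.

pilot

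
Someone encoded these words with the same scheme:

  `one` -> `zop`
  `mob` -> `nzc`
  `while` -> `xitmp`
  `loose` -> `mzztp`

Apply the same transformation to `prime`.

The rule splits by letter class: vowels +11, consonants +1.
For prime: p(cons)+1=q, r(cons)+1=s, i(vowel)+11=t, m(cons)+1=n, e(vowel)+11=p.

qstnp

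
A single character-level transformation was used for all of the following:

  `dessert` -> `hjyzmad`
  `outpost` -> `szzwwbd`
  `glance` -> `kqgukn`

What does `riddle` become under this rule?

vnjktn

In dessert: d→h is +4, e→j is +5, s→y is +6, s→z is +7 — the shift increases by 1 each position. Letter i (0-indexed) is shifted by i+4, so successive shifts are 4, 5, 6, ….
For riddle: r+4=v, i+5=n, d+6=j, d+7=k, l+8=t, e+9=n.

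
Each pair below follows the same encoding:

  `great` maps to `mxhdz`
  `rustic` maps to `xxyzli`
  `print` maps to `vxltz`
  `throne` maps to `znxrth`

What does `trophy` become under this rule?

The shift depends on letter class: consonant g→m is +6, but vowel e→h is +3. Vowels shift forward by 3 and consonants shift forward by 6.
Applying it to trophy: t(cons)+6=z, r(cons)+6=x, o(vowel)+3=r, p(cons)+6=v, h(cons)+6=n, y(cons)+6=e.

zxrvne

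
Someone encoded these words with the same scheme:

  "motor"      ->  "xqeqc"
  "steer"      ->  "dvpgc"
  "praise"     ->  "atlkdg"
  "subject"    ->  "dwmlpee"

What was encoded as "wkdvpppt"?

listener

Shifts by position in motor: pos 0: m→x (+11), pos 1: o→q (+2), pos 2: t→e (+11), pos 3: o→q (+2) — repeating every 2. It's a Vigenère-style cipher with numeric key [11,2]: position i shifts by key[i mod 2].
Reversing it on wkdvpppt: w−11=l, k−2=i, d−11=s, v−2=t, p−11=e, p−2=n, p−11=e, t−2=r.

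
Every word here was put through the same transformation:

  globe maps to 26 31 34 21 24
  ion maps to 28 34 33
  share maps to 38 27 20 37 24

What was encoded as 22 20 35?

g is letter #7 and maps to 26: an offset of 19. The number is (letter's place in the alphabet, a=1) + 19.
Reversing it on 22 20 35: 22→(22−19)÷1=3=c, 20→(20−19)÷1=1=a, 35→(35−19)÷1=16=p.

cap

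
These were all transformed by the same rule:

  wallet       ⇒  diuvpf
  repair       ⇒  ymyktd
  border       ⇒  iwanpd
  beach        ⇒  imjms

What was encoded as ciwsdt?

In wallet: w→d is +7, a→i is +8, l→u is +9, l→v is +10 — the shift increases by 1 each position. Letter i (0-indexed) is shifted by i+7, so successive shifts are 7, 8, 9, ….
Decoding ciwsdt: c−7=v, i−8=a, w−9=n, s−10=i, d−11=s, t−12=h.

vanish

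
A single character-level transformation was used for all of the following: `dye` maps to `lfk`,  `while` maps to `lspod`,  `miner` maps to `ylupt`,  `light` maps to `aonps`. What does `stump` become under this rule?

The word is reversed, then every letter is shifted forward by 7.
Applying it to stump: reverse → pmuts; then shift: p+7=w, m+7=t, u+7=b, t+7=a, s+7=z.

wtbaz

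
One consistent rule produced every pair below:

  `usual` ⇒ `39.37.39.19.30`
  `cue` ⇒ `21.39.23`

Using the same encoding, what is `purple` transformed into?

Each letter is replaced by its alphabet position (a=1..z=26) + 18.
Applying it to purple: p=16→34, u=21→39, r=18→36, p=16→34, l=12→30, e=5→23.

34.39.36.34.30.23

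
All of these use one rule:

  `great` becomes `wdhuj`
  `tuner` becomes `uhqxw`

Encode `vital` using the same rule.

Read the word backwards and shift each letter +3.
Applying it to vital: reverse → lativ; then shift: l+3=o, a+3=d, t+3=w, i+3=l, v+3=y.

odwly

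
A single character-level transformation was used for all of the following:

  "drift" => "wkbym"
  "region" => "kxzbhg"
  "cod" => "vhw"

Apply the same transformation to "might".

fbzam

Compare letters: d→w is +19, r→k is +19, i→b is +19 — a constant shift. Every letter moves 19 places later in the alphabet, wrapping around z→a.
Applying it to might: m+19=f, i+19=b, g+19=z, h+19=a, t+19=m.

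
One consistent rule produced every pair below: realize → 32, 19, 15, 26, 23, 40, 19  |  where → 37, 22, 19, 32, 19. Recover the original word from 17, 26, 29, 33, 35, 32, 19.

closure

r is letter #18 and maps to 32: an offset of 14. Letters become their 1-based position plus 14 (so a→15, b→16, …).
Reversing it on 17, 26, 29, 33, 35, 32, 19: 17→(17−14)÷1=3=c, 26→(26−14)÷1=12=l, 29→(29−14)÷1=15=o, 33→(33−14)÷1=19=s, 35→(35−14)÷1=21=u, 32→(32−14)÷1=18=r, 19→(19−14)÷1=5=e.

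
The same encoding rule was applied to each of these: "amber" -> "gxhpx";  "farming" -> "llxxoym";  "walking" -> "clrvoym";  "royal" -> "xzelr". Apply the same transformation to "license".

rtiptdk

A repeating key of period 2 is used — shifts +6, +11 over and over.
For license: l+6=r, i+11=t, c+6=i, e+11=p, n+6=t, s+11=d, e+6=k.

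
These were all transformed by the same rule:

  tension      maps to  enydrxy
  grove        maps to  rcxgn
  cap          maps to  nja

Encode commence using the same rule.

Two shifts are in play — +9 for a/e/i/o/u, +11 for every other letter.
Applying it to commence: c(cons)+11=n, o(vowel)+9=x, m(cons)+11=x, m(cons)+11=x, e(vowel)+9=n, n(cons)+11=y, c(cons)+11=n, e(vowel)+9=n.

nxxxnynn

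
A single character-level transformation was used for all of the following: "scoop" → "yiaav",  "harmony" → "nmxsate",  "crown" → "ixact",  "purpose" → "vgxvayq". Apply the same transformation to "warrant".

The shift depends on letter class: consonant s→y is +6, but vowel o→a is +12. The rule splits by letter class: vowels +12, consonants +6.
Applying it to warrant: w(cons)+6=c, a(vowel)+12=m, r(cons)+6=x, r(cons)+6=x, a(vowel)+12=m, n(cons)+6=t, t(cons)+6=z.

cmxxmtz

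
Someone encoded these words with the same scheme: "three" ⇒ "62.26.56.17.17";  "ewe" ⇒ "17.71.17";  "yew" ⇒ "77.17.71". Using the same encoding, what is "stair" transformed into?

59.62.5.29.56

t(#20)→62 and h(#8)→26: differences scale by 3, so n = 3·pos + 2. With a=1..z=26, the number is 3·pos + 2.
Applying it to stair: s=19→59, t=20→62, a=1→5, i=9→29, r=18→56.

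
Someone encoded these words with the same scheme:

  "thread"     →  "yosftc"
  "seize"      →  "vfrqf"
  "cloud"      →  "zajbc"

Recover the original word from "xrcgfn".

kidney

Treating letters as 0–25, the rule is x ↦ 3x + 19 (mod 26).
Reversing it on xrcgfn: x(23)→9·(23−19)≡10=k; r(17)→9·(17−19)≡8=i; c(2)→9·(2−19)≡3=d; g(6)→9·(6−19)≡13=n; f(5)→9·(5−19)≡4=e; n(13)→9·(13−19)≡24=y (all mod 26).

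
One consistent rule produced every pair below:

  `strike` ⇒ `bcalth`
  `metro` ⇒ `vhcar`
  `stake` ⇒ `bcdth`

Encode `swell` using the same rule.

The shift depends on letter class: consonant s→b is +9, but vowel i→l is +3. Vowels shift forward by 3 and consonants shift forward by 9.
On swell: s(cons)+9=b, w(cons)+9=f, e(vowel)+3=h, l(cons)+9=u, l(cons)+9=u.

bfhuu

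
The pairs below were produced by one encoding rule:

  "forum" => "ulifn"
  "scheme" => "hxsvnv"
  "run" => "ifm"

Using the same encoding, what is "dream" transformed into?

wivzn

Each pair mirrors across the alphabet (f↔u, o↔l, r↔i): positions sum to 25. This is the alphabet-reversal cipher (Atbash): a becomes z, b becomes y, etc.
On dream: d↔w, r↔i, e↔v, a↔z, m↔n.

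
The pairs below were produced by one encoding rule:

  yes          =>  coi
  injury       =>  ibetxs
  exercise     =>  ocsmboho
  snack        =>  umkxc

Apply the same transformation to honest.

The word is reversed, then every letter is shifted forward by 10.
On honest: reverse → tsenoh; then shift: t+10=d, s+10=c, e+10=o, n+10=x, o+10=y, h+10=r.

dcoxyr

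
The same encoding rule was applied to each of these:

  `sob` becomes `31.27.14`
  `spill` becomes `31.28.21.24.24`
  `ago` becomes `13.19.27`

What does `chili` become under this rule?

15.20.21.24.21

s is letter #19 and maps to 31: an offset of 12. Letters become their 1-based position plus 12 (so a→13, b→14, …).
On chili: c=3→15, h=8→20, i=9→21, l=12→24, i=9→21.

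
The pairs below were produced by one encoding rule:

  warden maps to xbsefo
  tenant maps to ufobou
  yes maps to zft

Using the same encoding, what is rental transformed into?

sfoubm

This is a Caesar cipher with shift 1.
Applying it to rental: r+1=s, e+1=f, n+1=o, t+1=u, a+1=b, l+1=m.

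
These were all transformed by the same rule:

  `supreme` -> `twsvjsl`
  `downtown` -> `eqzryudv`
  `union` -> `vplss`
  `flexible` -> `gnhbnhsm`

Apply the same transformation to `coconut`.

In supreme: s→t is +1, u→w is +2, p→s is +3, r→v is +4 — the shift increases by 1 each position. Each letter shifts forward by (position + 1), i.e. 1, 2, 3, … — the shift grows by one for each successive letter.
For coconut: c+1=d, o+2=q, c+3=f, o+4=s, n+5=s, u+6=a, t+7=a.

dqfssaa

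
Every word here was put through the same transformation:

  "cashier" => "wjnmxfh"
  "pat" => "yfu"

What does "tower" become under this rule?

wjbty

Read the word backwards and shift each letter +5.
Applying it to tower: reverse → rewot; then shift: r+5=w, e+5=j, w+5=b, o+5=t, t+5=y.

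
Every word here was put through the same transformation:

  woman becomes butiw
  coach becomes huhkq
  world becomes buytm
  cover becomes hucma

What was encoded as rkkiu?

In woman: w→b is +5, o→u is +6, m→t is +7, a→i is +8 — the shift increases by 1 each position. Letter i (0-indexed) is shifted by i+5, so successive shifts are 5, 6, 7, ….
Reversing it on rkkiu: r−5=m, k−6=e, k−7=d, i−8=a, u−9=l.

medal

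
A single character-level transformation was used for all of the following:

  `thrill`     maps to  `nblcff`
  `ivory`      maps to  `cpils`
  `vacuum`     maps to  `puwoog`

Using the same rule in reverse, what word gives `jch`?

pin

Each letter is shifted forward by 20 in the alphabet (a Caesar shift of +20).
Reversing it on jch: j−20=p, c−20=i, h−20=n.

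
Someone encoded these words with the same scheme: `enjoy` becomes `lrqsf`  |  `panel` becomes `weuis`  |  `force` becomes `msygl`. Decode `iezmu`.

basin

Shifts by position in enjoy: pos 0: e→l (+7), pos 1: n→r (+4), pos 2: j→q (+7), pos 3: o→s (+4) — repeating every 2. A repeating key of period 2 is used — shifts +7, +4 over and over.
Decoding iezmu: i−7=b, e−4=a, z−7=s, m−4=i, u−7=n.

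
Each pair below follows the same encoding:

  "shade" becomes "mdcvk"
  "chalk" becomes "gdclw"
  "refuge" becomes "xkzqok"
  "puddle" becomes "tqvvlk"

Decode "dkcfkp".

s(18)→m(12) and h(7)→d(3) fit y≡15x+2 (mod 26); the inverse of 15 mod 26 is 7. This is an affine cipher: with a=0,…,z=25, each position x becomes (15x+2) mod 26.
Decoding dkcfkp: d(3)→7·(3−2)≡7=h; k(10)→7·(10−2)≡4=e; c(2)→7·(2−2)≡0=a; f(5)→7·(5−2)≡21=v; k(10)→7·(10−2)≡4=e; p(15)→7·(15−2)≡13=n (all mod 26).

heaven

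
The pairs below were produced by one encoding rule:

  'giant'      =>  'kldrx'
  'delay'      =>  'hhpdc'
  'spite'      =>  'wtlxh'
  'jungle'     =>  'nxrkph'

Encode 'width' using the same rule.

alhxl

The shift depends on letter class: consonant g→k is +4, but vowel i→l is +3. The rule splits by letter class: vowels +3, consonants +4.
On width: w(cons)+4=a, i(vowel)+3=l, d(cons)+4=h, t(cons)+4=x, h(cons)+4=l.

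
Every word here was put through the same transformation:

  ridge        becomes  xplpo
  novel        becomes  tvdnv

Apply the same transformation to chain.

The shift increases by 1 at each position, starting from +6: 6, 7, 8, ….
Applying it to chain: c+6=i, h+7=o, a+8=i, i+9=r, n+10=x.

ioirx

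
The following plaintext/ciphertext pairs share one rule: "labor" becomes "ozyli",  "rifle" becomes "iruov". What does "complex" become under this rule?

Letters are reflected about the middle of the alphabet (position → 25−position): Atbash.
For complex: c↔x, o↔l, m↔n, p↔k, l↔o, e↔v, x↔c.

xlnkovc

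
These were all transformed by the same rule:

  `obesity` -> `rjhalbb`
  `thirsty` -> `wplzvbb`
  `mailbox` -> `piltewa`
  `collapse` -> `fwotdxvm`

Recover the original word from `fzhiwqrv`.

The shifts repeat in a cycle of length 2: positions 0,1,… shift by +3, +8, then the pattern repeats.
Undoing it on fzhiwqrv: f−3=c, z−8=r, h−3=e, i−8=a, w−3=t, q−8=i, r−3=o, v−8=n.

creation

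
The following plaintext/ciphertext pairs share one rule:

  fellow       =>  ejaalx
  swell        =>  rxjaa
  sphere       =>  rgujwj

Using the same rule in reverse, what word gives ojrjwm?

f(5)→e(4) and e(4)→j(9) fit y≡21x+3 (mod 26); the inverse of 21 mod 26 is 5. Each letter's alphabet position (a=0..z=25) is mapped through 21·x+3 mod 26 — an affine cipher.
Decoding ojrjwm: o(14)→5·(14−3)≡3=d; j(9)→5·(9−3)≡4=e; r(17)→5·(17−3)≡18=s; j(9)→5·(9−3)≡4=e; w(22)→5·(22−3)≡17=r; m(12)→5·(12−3)≡19=t (all mod 26).

desert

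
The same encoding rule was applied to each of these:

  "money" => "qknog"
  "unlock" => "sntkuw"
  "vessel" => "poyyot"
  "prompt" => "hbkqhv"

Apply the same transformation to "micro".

m(12)→q(16) and o(14)→k(10) fit y≡23x+0 (mod 26); the inverse of 23 mod 26 is 17. Treating letters as 0–25, the rule is x ↦ 23x + 0 (mod 26).
For micro: m(12)→23·12+0≡16=q; i(8)→23·8+0≡2=c; c(2)→23·2+0≡20=u; r(17)→23·17+0≡1=b; o(14)→23·14+0≡10=k (all mod 26).

qcubk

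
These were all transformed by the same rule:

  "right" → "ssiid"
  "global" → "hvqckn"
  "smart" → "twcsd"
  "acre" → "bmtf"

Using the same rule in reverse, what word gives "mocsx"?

learn

Shifts by position in right: pos 0: r→s (+1), pos 1: i→s (+10), pos 2: g→i (+2), pos 3: h→i (+1), pos 4: t→d (+10) — repeating every 3. It's a Vigenère-style cipher with numeric key [1,10,2]: position i shifts by key[i mod 3].
Decoding mocsx: m−1=l, o−10=e, c−2=a, s−1=r, x−10=n.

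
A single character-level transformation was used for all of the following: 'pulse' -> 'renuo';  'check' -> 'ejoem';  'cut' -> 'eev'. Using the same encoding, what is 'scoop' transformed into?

The shift depends on letter class: consonant p→r is +2, but vowel u→e is +10. Two shifts are in play — +10 for a/e/i/o/u, +2 for every other letter.
For scoop: s(cons)+2=u, c(cons)+2=e, o(vowel)+10=y, o(vowel)+10=y, p(cons)+2=r.

ueyyr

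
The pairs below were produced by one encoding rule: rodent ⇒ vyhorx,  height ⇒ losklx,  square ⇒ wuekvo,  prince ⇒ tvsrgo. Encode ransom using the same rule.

The shift depends on letter class: consonant r→v is +4, but vowel o→y is +10. Two shifts are in play — +10 for a/e/i/o/u, +4 for every other letter.
For ransom: r(cons)+4=v, a(vowel)+10=k, n(cons)+4=r, s(cons)+4=w, o(vowel)+10=y, m(cons)+4=q.

vkrwyq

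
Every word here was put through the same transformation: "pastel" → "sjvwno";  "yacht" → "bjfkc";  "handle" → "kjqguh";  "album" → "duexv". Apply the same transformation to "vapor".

A repeating key of period 3 is used — shifts +3, +9, +3 over and over.
Applying it to vapor: v+3=y, a+9=j, p+3=s, o+3=r, r+9=a.

yjsra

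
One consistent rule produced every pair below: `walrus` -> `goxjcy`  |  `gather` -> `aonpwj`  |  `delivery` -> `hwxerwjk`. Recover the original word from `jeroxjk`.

rivalry

w(22)→g(6) and a(0)→o(14) fit y≡15x+14 (mod 26); the inverse of 15 mod 26 is 7. This is an affine cipher: with a=0,…,z=25, each position x becomes (15x+14) mod 26.
Undoing it on jeroxjk: j(9)→7·(9−14)≡17=r; e(4)→7·(4−14)≡8=i; r(17)→7·(17−14)≡21=v; o(14)→7·(14−14)≡0=a; x(23)→7·(23−14)≡11=l; j(9)→7·(9−14)≡17=r; k(10)→7·(10−14)≡24=y (all mod 26).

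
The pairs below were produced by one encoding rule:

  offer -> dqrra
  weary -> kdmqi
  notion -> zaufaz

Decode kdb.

pry

The output letters match the input read backwards, each shifted +12: offer reversed is reffo. Read the word backwards and shift each letter +12.
Undoing it on kdb: shift back: k−12=y, d−12=r, b−12=p → yrp; then reverse → pry.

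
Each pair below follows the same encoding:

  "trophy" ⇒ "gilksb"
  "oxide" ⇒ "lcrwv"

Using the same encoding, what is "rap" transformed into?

izk

Each pair mirrors across the alphabet (t↔g, r↔i, o↔l): positions sum to 25. Letters are reflected about the middle of the alphabet (position → 25−position): Atbash.
For rap: r↔i, a↔z, p↔k.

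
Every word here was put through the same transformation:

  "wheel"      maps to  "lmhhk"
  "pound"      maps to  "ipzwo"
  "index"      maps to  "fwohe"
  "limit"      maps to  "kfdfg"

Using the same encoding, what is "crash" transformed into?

w(22)→l(11) and h(7)→m(12) fit y≡19x+9 (mod 26); the inverse of 19 mod 26 is 11. Treating letters as 0–25, the rule is x ↦ 19x + 9 (mod 26).
For crash: c(2)→19·2+9≡21=v; r(17)→19·17+9≡20=u; a(0)→19·0+9≡9=j; s(18)→19·18+9≡13=n; h(7)→19·7+9≡12=m (all mod 26).

vujnm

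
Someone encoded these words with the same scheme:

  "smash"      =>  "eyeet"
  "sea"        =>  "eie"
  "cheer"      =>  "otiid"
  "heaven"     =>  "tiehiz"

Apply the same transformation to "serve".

The shift depends on letter class: consonant s→e is +12, but vowel a→e is +4. Two shifts are in play — +4 for a/e/i/o/u, +12 for every other letter.
For serve: s(cons)+12=e, e(vowel)+4=i, r(cons)+12=d, v(cons)+12=h, e(vowel)+4=i.

eidhi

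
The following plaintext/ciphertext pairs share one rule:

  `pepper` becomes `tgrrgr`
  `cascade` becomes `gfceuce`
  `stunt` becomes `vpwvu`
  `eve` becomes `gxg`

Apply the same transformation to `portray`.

actvtqr

The word is reversed, then every letter is shifted forward by 2.
On portray: reverse → yartrop; then shift: y+2=a, a+2=c, r+2=t, t+2=v, r+2=t, o+2=q, p+2=r.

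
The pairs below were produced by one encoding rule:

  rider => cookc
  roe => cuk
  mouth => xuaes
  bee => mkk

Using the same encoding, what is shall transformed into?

The rule splits by letter class: vowels +6, consonants +11.
On shall: s(cons)+11=d, h(cons)+11=s, a(vowel)+6=g, l(cons)+11=w, l(cons)+11=w.

dsgww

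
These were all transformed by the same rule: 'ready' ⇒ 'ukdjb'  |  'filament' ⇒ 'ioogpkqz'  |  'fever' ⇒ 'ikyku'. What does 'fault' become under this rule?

igxrw

Shifts by position in ready: pos 0: r→u (+3), pos 1: e→k (+6), pos 2: a→d (+3), pos 3: d→j (+6) — repeating every 2. It's a Vigenère-style cipher with numeric key [3,6]: position i shifts by key[i mod 2].
Applying it to fault: f+3=i, a+6=g, u+3=x, l+6=r, t+3=w.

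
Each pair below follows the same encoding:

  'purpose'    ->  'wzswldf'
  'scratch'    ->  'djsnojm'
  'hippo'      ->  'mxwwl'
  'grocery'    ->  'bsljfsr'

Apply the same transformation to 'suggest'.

dzbbfdo

Treating letters as 0–25, the rule is x ↦ 11x + 13 (mod 26).
For suggest: s(18)→11·18+13≡3=d; u(20)→11·20+13≡25=z; g(6)→11·6+13≡1=b; g(6)→11·6+13≡1=b; e(4)→11·4+13≡5=f; s(18)→11·18+13≡3=d; t(19)→11·19+13≡14=o (all mod 26).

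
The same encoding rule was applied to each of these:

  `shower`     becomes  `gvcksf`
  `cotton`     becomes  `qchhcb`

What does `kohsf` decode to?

water

Compare letters: s→g is +14, h→v is +14, o→c is +14 — a constant shift. It's a constant shift of +14 (ROT14).
Undoing it on kohsf: k−14=w, o−14=a, h−14=t, s−14=e, f−14=r.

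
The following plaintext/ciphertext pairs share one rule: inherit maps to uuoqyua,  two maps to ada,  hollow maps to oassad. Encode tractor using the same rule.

The shift depends on letter class: consonant n→u is +7, but vowel i→u is +12. Vowels shift forward by 12 and consonants shift forward by 7.
For tractor: t(cons)+7=a, r(cons)+7=y, a(vowel)+12=m, c(cons)+7=j, t(cons)+7=a, o(vowel)+12=a, r(cons)+7=y.

aymjaay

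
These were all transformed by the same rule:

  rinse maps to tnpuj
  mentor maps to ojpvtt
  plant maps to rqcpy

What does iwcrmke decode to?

Shifts by position in rinse: pos 0: r→t (+2), pos 1: i→n (+5), pos 2: n→p (+2), pos 3: s→u (+2), pos 4: e→j (+5) — repeating every 3. A repeating key of period 3 is used — shifts +2, +5, +2 over and over.
Decoding iwcrmke: i−2=g, w−5=r, c−2=a, r−2=p, m−5=h, k−2=i, e−2=c.

graphic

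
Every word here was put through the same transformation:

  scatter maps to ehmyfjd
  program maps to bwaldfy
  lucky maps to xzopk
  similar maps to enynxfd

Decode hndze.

Shifts by position in scatter: pos 0: s→e (+12), pos 1: c→h (+5), pos 2: a→m (+12), pos 3: t→y (+5) — repeating every 2. The shifts repeat in a cycle of length 2: positions 0,1,… shift by +12, +5, then the pattern repeats.
Reversing it on hndze: h−12=v, n−5=i, d−12=r, z−5=u, e−12=s.

virus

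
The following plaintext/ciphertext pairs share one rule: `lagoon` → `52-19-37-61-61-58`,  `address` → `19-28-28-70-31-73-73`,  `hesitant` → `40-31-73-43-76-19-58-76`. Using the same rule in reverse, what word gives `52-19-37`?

lag

l(#12)→52 and a(#1)→19: differences scale by 3, so n = 3·pos + 16. With a=1..z=26, the number is 3·pos + 16.
Reversing it on 52-19-37: 52→(52−16)÷3=12=l, 19→(19−16)÷3=1=a, 37→(37−16)÷3=7=g.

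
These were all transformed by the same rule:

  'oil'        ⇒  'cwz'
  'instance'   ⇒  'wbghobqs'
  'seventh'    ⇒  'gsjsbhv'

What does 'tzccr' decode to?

flood

Compare letters: o→c is +14, i→w is +14, l→z is +14 — a constant shift. This is a Caesar cipher with shift 14.
Reversing it on tzccr: t−14=f, z−14=l, c−14=o, c−14=o, r−14=d.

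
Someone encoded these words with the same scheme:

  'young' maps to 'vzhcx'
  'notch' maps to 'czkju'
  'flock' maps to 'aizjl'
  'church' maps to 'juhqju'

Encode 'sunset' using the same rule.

y(24)→v(21) and o(14)→z(25) fit y≡23x+15 (mod 26); the inverse of 23 mod 26 is 17. Each letter's alphabet position (a=0..z=25) is mapped through 23·x+15 mod 26 — an affine cipher.
For sunset: s(18)→23·18+15≡13=n; u(20)→23·20+15≡7=h; n(13)→23·13+15≡2=c; s(18)→23·18+15≡13=n; e(4)→23·4+15≡3=d; t(19)→23·19+15≡10=k (all mod 26).

nhcndk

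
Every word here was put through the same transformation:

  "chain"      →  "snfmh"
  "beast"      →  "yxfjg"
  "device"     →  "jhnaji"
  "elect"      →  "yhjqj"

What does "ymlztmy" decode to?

thought

The output letters match the input read backwards, each shifted +5: chain reversed is niahc. Two steps: reverse the string, then apply a Caesar shift of +5.
Undoing it on ymlztmy: shift back: y−5=t, m−5=h, l−5=g, z−5=u, t−5=o, m−5=h, y−5=t → thguoht; then reverse → thought.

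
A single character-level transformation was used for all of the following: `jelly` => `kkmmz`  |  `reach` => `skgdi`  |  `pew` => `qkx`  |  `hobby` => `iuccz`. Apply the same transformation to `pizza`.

qoaag

The shift depends on letter class: consonant j→k is +1, but vowel e→k is +6. Two shifts are in play — +6 for a/e/i/o/u, +1 for every other letter.
Applying it to pizza: p(cons)+1=q, i(vowel)+6=o, z(cons)+1=a, z(cons)+1=a, a(vowel)+6=g.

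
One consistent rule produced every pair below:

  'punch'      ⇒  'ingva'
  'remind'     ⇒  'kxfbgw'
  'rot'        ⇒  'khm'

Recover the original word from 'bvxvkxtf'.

Every letter moves 19 places later in the alphabet, wrapping around z→a.
Decoding bvxvkxtf: b−19=i, v−19=c, x−19=e, v−19=c, k−19=r, x−19=e, t−19=a, f−19=m.

icecream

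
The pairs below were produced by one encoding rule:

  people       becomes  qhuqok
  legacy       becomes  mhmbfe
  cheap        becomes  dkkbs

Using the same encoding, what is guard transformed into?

It's a Vigenère-style cipher with numeric key [1,3,6]: position i shifts by key[i mod 3].
On guard: g+1=h, u+3=x, a+6=g, r+1=s, d+3=g.

hxgsg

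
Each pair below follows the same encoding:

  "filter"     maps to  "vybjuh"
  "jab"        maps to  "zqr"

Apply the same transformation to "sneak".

It's a constant shift of +16 (ROT16).
For sneak: s+16=i, n+16=d, e+16=u, a+16=q, k+16=a.

iduqa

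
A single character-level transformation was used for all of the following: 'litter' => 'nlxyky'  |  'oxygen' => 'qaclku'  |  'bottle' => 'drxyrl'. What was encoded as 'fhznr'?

Letter i (0-indexed) is shifted by i+2, so successive shifts are 2, 3, 4, ….
Undoing it on fhznr: f−2=d, h−3=e, z−4=v, n−5=i, r−6=l.

devil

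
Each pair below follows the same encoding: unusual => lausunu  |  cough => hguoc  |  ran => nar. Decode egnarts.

strange

The output letters match the input read backwards: unusual reversed is lausunu. The word is simply reversed.
Reversing it on egnarts: then reverse → strange.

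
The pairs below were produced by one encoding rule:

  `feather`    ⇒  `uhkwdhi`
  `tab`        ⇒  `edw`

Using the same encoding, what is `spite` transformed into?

The output letters match the input read backwards, each shifted +3: feather reversed is rehtaef. Read the word backwards and shift each letter +3.
Applying it to spite: reverse → etips; then shift: e+3=h, t+3=w, i+3=l, p+3=s, s+3=v.

hwlsv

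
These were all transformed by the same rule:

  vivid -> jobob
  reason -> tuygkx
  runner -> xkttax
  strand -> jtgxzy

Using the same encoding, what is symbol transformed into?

The output letters match the input read backwards, each shifted +6: vivid reversed is diviv. Read the word backwards and shift each letter +6.
Applying it to symbol: reverse → lobmys; then shift: l+6=r, o+6=u, b+6=h, m+6=s, y+6=e, s+6=y.

ruhsey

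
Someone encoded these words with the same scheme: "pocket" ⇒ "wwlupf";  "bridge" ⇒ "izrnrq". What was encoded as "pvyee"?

The shift increases by 1 at each position, starting from +7: 7, 8, 9, ….
Reversing it on pvyee: p−7=i, v−8=n, y−9=p, e−10=u, e−11=t.

input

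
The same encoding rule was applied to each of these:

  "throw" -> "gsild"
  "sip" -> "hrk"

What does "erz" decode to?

via

Each pair mirrors across the alphabet (t↔g, h↔s, r↔i): positions sum to 25. Letters are reflected about the middle of the alphabet (position → 25−position): Atbash.
Undoing it on erz: e↔v, r↔i, z↔a.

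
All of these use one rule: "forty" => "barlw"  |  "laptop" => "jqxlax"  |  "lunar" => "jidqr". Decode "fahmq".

f(5)→b(1) and o(14)→a(0) fit y≡23x+16 (mod 26); the inverse of 23 mod 26 is 17. Treating letters as 0–25, the rule is x ↦ 23x + 16 (mod 26).
Undoing it on fahmq: f(5)→17·(5−16)≡21=v; a(0)→17·(0−16)≡14=o; h(7)→17·(7−16)≡3=d; m(12)→17·(12−16)≡10=k; q(16)→17·(16−16)≡0=a (all mod 26).

vodka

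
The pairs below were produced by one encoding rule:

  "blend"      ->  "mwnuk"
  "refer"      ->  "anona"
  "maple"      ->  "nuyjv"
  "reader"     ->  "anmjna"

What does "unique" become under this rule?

The output letters match the input read backwards, each shifted +9: blend reversed is dnelb. The word is reversed, then every letter is shifted forward by 9.
Applying it to unique: reverse → euqinu; then shift: e+9=n, u+9=d, q+9=z, i+9=r, n+9=w, u+9=d.

ndzrwd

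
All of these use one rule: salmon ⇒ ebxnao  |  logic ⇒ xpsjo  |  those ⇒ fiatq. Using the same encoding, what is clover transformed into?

omawqs

Shifts by position in salmon: pos 0: s→e (+12), pos 1: a→b (+1), pos 2: l→x (+12), pos 3: m→n (+1) — repeating every 2. A repeating key of period 2 is used — shifts +12, +1 over and over.
Applying it to clover: c+12=o, l+1=m, o+12=a, v+1=w, e+12=q, r+1=s.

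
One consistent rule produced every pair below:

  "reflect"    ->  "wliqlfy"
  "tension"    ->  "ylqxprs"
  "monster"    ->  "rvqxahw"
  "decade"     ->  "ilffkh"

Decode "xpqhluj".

Shifts by position in reflect: pos 0: r→w (+5), pos 1: e→l (+7), pos 2: f→i (+3), pos 3: l→q (+5), pos 4: e→l (+7), pos 5: c→f (+3) — repeating every 3. It's a Vigenère-style cipher with numeric key [5,7,3]: position i shifts by key[i mod 3].
Reversing it on xpqhluj: x−5=s, p−7=i, q−3=n, h−5=c, l−7=e, u−3=r, j−5=e.

sincere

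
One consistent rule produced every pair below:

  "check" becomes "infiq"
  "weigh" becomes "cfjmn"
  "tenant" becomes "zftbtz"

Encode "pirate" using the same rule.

The shift depends on letter class: consonant c→i is +6, but vowel e→f is +1. The rule splits by letter class: vowels +1, consonants +6.
On pirate: p(cons)+6=v, i(vowel)+1=j, r(cons)+6=x, a(vowel)+1=b, t(cons)+6=z, e(vowel)+1=f.

vjxbzf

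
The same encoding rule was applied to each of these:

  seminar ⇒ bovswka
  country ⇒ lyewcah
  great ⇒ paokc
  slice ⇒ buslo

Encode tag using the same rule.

Two shifts are in play — +10 for a/e/i/o/u, +9 for every other letter.
Applying it to tag: t(cons)+9=c, a(vowel)+10=k, g(cons)+9=p.

ckp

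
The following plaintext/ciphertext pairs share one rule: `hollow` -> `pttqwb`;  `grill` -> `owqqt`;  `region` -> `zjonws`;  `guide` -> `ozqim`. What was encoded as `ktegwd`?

It's a Vigenère-style cipher with numeric key [8,5]: position i shifts by key[i mod 2].
Decoding ktegwd: k−8=c, t−5=o, e−8=w, g−5=b, w−8=o, d−5=y.

cowboy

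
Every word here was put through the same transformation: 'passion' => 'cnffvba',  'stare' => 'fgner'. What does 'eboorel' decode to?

Compare letters: p→c is +13, a→n is +13, s→f is +13 — a constant shift. Every letter moves 13 places later in the alphabet, wrapping around z→a.
Undoing it on eboorel: e−13=r, b−13=o, o−13=b, o−13=b, r−13=e, e−13=r, l−13=y.

robbery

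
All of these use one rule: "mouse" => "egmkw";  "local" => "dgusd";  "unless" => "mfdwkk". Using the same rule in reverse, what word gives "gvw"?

ode

It's a constant shift of +18 (ROT18).
Undoing it on gvw: g−18=o, v−18=d, w−18=e.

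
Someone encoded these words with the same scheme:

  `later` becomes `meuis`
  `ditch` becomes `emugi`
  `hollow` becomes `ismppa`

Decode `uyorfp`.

tunnel

Shifts by position in later: pos 0: l→m (+1), pos 1: a→e (+4), pos 2: t→u (+1), pos 3: e→i (+4) — repeating every 2. The shifts repeat in a cycle of length 2: positions 0,1,… shift by +1, +4, then the pattern repeats.
Undoing it on uyorfp: u−1=t, y−4=u, o−1=n, r−4=n, f−1=e, p−4=l.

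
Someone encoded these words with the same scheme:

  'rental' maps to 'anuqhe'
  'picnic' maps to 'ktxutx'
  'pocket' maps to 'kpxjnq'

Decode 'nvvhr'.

r(17)→a(0) and e(4)→n(13) fit y≡21x+7 (mod 26); the inverse of 21 mod 26 is 5. This is an affine cipher: with a=0,…,z=25, each position x becomes (21x+7) mod 26.
Decoding nvvhr: n(13)→5·(13−7)≡4=e; v(21)→5·(21−7)≡18=s; v(21)→5·(21−7)≡18=s; h(7)→5·(7−7)≡0=a; r(17)→5·(17−7)≡24=y (all mod 26).

essay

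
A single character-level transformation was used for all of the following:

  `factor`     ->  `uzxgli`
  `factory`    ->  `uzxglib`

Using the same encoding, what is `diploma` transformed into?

wrkolnz

Each pair mirrors across the alphabet (f↔u, a↔z, c↔x): positions sum to 25. Each letter is replaced by its mirror in the alphabet: a↔z, b↔y, c↔x, and so on (the Atbash cipher).
Applying it to diploma: d↔w, i↔r, p↔k, l↔o, o↔l, m↔n, a↔z.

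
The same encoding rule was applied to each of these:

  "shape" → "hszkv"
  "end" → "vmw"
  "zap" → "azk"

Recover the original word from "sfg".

Each pair mirrors across the alphabet (s↔h, h↔s, a↔z): positions sum to 25. Each letter is replaced by its mirror in the alphabet: a↔z, b↔y, c↔x, and so on (the Atbash cipher).
Undoing it on sfg: s↔h, f↔u, g↔t.

hut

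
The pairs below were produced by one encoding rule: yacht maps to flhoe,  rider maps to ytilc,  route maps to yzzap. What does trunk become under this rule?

aczuv

Shifts by position in yacht: pos 0: y→f (+7), pos 1: a→l (+11), pos 2: c→h (+5), pos 3: h→o (+7), pos 4: t→e (+11) — repeating every 3. A repeating key of period 3 is used — shifts +7, +11, +5 over and over.
Applying it to trunk: t+7=a, r+11=c, u+5=z, n+7=u, k+11=v.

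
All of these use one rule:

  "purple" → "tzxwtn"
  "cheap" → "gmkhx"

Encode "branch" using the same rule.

fwgukq

Letter i (0-indexed) is shifted by i+4, so successive shifts are 4, 5, 6, ….
For branch: b+4=f, r+5=w, a+6=g, n+7=u, c+8=k, h+9=q.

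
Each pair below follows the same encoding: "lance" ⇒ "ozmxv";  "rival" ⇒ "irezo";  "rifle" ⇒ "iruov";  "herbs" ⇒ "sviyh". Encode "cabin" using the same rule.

l(11)→o(14) and a(0)→z(25) fit y≡25x+25 (mod 26); the inverse of 25 mod 26 is 25. Treating letters as 0–25, the rule is x ↦ 25x + 25 (mod 26).
On cabin: c(2)→25·2+25≡23=x; a(0)→25·0+25≡25=z; b(1)→25·1+25≡24=y; i(8)→25·8+25≡17=r; n(13)→25·13+25≡12=m (all mod 26).

xzyrm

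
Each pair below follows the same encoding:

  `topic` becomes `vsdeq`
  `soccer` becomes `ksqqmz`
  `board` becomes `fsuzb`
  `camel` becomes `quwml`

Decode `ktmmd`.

sheep

t(19)→v(21) and o(14)→s(18) fit y≡11x+20 (mod 26); the inverse of 11 mod 26 is 19. This is an affine cipher: with a=0,…,z=25, each position x becomes (11x+20) mod 26.
Decoding ktmmd: k(10)→19·(10−20)≡18=s; t(19)→19·(19−20)≡7=h; m(12)→19·(12−20)≡4=e; m(12)→19·(12−20)≡4=e; d(3)→19·(3−20)≡15=p (all mod 26).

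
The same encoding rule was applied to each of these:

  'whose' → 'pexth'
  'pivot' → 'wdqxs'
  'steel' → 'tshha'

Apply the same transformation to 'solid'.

txadi

w(22)→p(15) and h(7)→e(4) fit y≡25x+11 (mod 26); the inverse of 25 mod 26 is 25. Treating letters as 0–25, the rule is x ↦ 25x + 11 (mod 26).
For solid: s(18)→25·18+11≡19=t; o(14)→25·14+11≡23=x; l(11)→25·11+11≡0=a; i(8)→25·8+11≡3=d; d(3)→25·3+11≡8=i (all mod 26).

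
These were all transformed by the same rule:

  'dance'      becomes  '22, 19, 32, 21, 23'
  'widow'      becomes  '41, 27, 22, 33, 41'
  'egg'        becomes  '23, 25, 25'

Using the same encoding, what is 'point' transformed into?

d is letter #4 and maps to 22: an offset of 18. Letters become their 1-based position plus 18 (so a→19, b→20, …).
For point: p=16→34, o=15→33, i=9→27, n=14→32, t=20→38.

34, 33, 27, 32, 38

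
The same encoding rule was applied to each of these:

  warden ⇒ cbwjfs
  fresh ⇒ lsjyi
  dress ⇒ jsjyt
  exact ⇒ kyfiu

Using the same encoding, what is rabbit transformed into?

xbghjy

Shifts by position in warden: pos 0: w→c (+6), pos 1: a→b (+1), pos 2: r→w (+5), pos 3: d→j (+6), pos 4: e→f (+1), pos 5: n→s (+5) — repeating every 3. It's a Vigenère-style cipher with numeric key [6,1,5]: position i shifts by key[i mod 3].
For rabbit: r+6=x, a+1=b, b+5=g, b+6=h, i+1=j, t+5=y.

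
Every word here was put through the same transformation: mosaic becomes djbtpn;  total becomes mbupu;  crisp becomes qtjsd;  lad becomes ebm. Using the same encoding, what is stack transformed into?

The output letters match the input read backwards, each shifted +1: mosaic reversed is ciasom. Read the word backwards and shift each letter +1.
For stack: reverse → kcats; then shift: k+1=l, c+1=d, a+1=b, t+1=u, s+1=t.

ldbut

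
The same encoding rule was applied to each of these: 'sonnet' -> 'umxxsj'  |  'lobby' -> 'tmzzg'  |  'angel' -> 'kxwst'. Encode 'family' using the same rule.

s(18)→u(20) and o(14)→m(12) fit y≡15x+10 (mod 26); the inverse of 15 mod 26 is 7. This is an affine cipher: with a=0,…,z=25, each position x becomes (15x+10) mod 26.
On family: f(5)→15·5+10≡7=h; a(0)→15·0+10≡10=k; m(12)→15·12+10≡8=i; i(8)→15·8+10≡0=a; l(11)→15·11+10≡19=t; y(24)→15·24+10≡6=g (all mod 26).

hkiatg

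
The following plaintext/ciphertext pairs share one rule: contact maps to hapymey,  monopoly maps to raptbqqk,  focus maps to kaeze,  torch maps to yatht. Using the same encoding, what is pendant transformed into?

A repeating key of period 3 is used — shifts +5, +12, +2 over and over.
For pendant: p+5=u, e+12=q, n+2=p, d+5=i, a+12=m, n+2=p, t+5=y.

uqpimpy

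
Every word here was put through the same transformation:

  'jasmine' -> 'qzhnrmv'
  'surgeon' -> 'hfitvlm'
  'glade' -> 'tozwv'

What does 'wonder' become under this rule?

dlmwvi

Letters are reflected about the middle of the alphabet (position → 25−position): Atbash.
For wonder: w↔d, o↔l, n↔m, d↔w, e↔v, r↔i.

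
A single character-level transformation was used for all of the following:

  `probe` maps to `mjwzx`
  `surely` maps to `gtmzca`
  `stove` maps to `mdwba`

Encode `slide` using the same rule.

The output letters match the input read backwards, each shifted +8: probe reversed is eborp. Two steps: reverse the string, then apply a Caesar shift of +8.
On slide: reverse → edils; then shift: e+8=m, d+8=l, i+8=q, l+8=t, s+8=a.

mlqta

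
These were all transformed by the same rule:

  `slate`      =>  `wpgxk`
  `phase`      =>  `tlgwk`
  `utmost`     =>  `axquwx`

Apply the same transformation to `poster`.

tuwxkv

The shift depends on letter class: consonant s→w is +4, but vowel a→g is +6. Two shifts are in play — +6 for a/e/i/o/u, +4 for every other letter.
On poster: p(cons)+4=t, o(vowel)+6=u, s(cons)+4=w, t(cons)+4=x, e(vowel)+6=k, r(cons)+4=v.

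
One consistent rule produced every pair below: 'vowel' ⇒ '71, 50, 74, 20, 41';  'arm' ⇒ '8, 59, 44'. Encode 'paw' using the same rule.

53, 8, 74

With a=1..z=26, the number is 3·pos + 5.
Applying it to paw: p=16→53, a=1→8, w=23→74.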